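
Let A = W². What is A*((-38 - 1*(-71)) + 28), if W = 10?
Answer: 6100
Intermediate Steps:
A = 100 (A = 10² = 100)
A*((-38 - 1*(-71)) + 28) = 100*((-38 - 1*(-71)) + 28) = 100*((-38 + 71) + 28) = 100*(33 + 28) = 100*61 = 6100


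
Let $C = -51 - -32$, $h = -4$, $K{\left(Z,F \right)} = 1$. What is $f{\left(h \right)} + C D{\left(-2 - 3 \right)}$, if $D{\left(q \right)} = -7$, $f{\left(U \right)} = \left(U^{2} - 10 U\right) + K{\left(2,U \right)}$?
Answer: $190$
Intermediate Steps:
$f{\left(U \right)} = 1 + U^{2} - 10 U$ ($f{\left(U \right)} = \left(U^{2} - 10 U\right) + 1 = 1 + U^{2} - 10 U$)
$C = -19$ ($C = -51 + 32 = -19$)
$f{\left(h \right)} + C D{\left(-2 - 3 \right)} = \left(1 + \left(-4\right)^{2} - -40\right) - -133 = \left(1 + 16 + 40\right) + 133 = 57 + 133 = 190$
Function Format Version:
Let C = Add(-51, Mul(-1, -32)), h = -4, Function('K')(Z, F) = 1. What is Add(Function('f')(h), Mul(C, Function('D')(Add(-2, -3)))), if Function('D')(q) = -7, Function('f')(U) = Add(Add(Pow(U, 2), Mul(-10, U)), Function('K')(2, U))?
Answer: 190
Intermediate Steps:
Function('f')(U) = Add(1, Pow(U, 2), Mul(-10, U)) (Function('f')(U) = Add(Add(Pow(U, 2), Mul(-10, U)), 1) = Add(1, Pow(U, 2), Mul(-10, U)))
C = -19 (C = Add(-51, 32) = -19)
Add(Function('f')(h), Mul(C, Function('D')(Add(-2, -3)))) = Add(Add(1, Pow(-4, 2), Mul(-10, -4)), Mul(-19, -7)) = Add(Add(1, 16, 40), 133) = Add(57, 133) = 190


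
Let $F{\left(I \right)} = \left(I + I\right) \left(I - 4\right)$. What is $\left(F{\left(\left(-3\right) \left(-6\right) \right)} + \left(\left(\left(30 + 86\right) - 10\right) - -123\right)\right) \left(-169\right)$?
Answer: $-123877$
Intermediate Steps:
$F{\left(I \right)} = 2 I \left(-4 + I\right)$
$\left(F{\left(\left(-3\right) \left(-6\right) \right)} + \left(\left(\left(30 + 86\right) - 10\right) - -123\right)\right) \left(-169\right) = \left(2 \left(\left(-3\right) \left(-6\right)\right) \left(-4 - -18\right) + \left(\left(\left(30 + 86\right) - 10\right) - -123\right)\right) \left(-169\right) = \left(2 \cdot 18 \left(-4 + 18\right) + \left(\left(116 - 10\right) + 123\right)\right) \left(-169\right) = \left(2 \cdot 18 \cdot 14 + \left(106 + 123\right)\right) \left(-169\right) = \left(504 + 229\right) \left(-169\right) = 733 \left(-169\right) = -123877$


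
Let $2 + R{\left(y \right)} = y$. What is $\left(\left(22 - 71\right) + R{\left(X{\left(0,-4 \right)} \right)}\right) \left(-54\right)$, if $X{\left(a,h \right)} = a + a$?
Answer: $2754$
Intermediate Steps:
$X{\left(a,h \right)} = 2 a$
$R{\left(y \right)} = -2 + y$
$\left(\left(22 - 71\right) + R{\left(X{\left(0,-4 \right)} \right)}\right) \left(-54\right) = \left(\left(22 - 71\right) + \left(-2 + 2 \cdot 0\right)\right) \left(-54\right) = \left(-49 + \left(-2 + 0\right)\right) \left(-54\right) = \left(-49 - 2\right) \left(-54\right) = \left(-51\right) \left(-54\right) = 2754$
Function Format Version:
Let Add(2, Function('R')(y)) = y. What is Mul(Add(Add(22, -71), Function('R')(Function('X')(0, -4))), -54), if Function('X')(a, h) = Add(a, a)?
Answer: 2754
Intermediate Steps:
Function('X')(a, h) = Mul(2, a)
Function('R')(y) = Add(-2, y)
Mul(Add(Add(22, -71), Function('R')(Function('X')(0, -4))), -54) = Mul(Add(Add(22, -71), Add(-2, Mul(2, 0))), -54) = Mul(Add(-49, Add(-2, 0)), -54) = Mul(Add(-49, -2), -54) = Mul(-51, -54) = 2754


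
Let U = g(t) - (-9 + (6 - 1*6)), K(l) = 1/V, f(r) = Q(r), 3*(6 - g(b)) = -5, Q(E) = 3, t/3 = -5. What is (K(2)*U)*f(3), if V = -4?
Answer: -25/2 ≈ -12.500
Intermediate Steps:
t = -15 (t = 3*(-5) = -15)
g(b) = 23/3 (g(b) = 6 - 1/3*(-5) = 6 + 5/3 = 23/3)
f(r) = 3
K(l) = -1/4 (K(l) = 1/(-4) = 1*(-1/4) = -1/4)
U = 50/3 (U = 23/3 - (-9 + (6 - 1*6)) = 23/3 - (-9 + (6 - 6)) = 23/3 - (-9 + 0) = 23/3 - 1*(-9) = 23/3 + 9 = 50/3 ≈ 16.667)
(K(2)*U)*f(3) = -1/4*50/3*3 = -25/6*3 = -25/2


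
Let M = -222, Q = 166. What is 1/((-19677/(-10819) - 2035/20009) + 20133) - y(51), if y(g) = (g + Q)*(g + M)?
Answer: 14703515895486988/396246419161 ≈ 37107.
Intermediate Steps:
y(g) = (-222 + g)*(166 + g) (y(g) = (g + 166)*(g - 222) = (166 + g)*(-222 + g) = (-222 + g)*(166 + g))
1/((-19677/(-10819) - 2035/20009) + 20133) - y(51) = 1/((-19677/(-10819) - 2035/20009) + 20133) - (-36852 + 51² - 56*51) = 1/((-19677*(-1/10819) - 2035*1/20009) + 20133) - (-36852 + 2601 - 2856) = 1/((19677/10819 - 185/1819) + 20133) - 1*(-37107) = 1/(33790948/19679761 + 20133) + 37107 = 1/(396246419161/19679761) + 37107 = 19679761/396246419161 + 37107 = 14703515895486988/396246419161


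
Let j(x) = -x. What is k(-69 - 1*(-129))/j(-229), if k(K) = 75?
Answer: 75/229 ≈ 0.32751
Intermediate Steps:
k(-69 - 1*(-129))/j(-229) = 75/((-1*(-229))) = 75/229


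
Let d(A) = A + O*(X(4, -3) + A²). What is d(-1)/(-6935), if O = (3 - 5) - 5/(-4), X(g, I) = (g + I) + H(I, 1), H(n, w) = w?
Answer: 13/27740 ≈ 0.00046864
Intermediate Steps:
X(g, I) = 1 + I + g (X(g, I) = (g + I) + 1 = (I + g) + 1 = 1 + I + g)
O = -¾ (O = -2 - 5*(-¼) = -2 + 5/4 = -¾ ≈ -0.75000)
d(A) = -3/2 + A - 3*A²/4 (d(A) = A - 3*((1 - 3 + 4) + A²)/4 = A - 3*(2 + A²)/4 = A + (-3/2 - 3*A²/4) = -3/2 + A - 3*A²/4)
d(-1)/(-6935) = (-3/2 - 1 - ¾*(-1)²)/(-6935) = (-3/2 - 1 - ¾*1)*(-1/6935) = (-3/2 - 1 - ¾)*(-1/6935) = -13/4*(-1/6935) = 13/27740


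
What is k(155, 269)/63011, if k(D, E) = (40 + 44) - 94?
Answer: -10/63011 ≈ -0.00015870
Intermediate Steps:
k(D, E) = -10 (k(D, E) = 84 - 94 = -10)
k(155, 269)/63011 = -10/63011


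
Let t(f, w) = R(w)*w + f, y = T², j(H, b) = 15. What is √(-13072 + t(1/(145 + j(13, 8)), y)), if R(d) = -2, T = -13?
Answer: I*√21455990/40 ≈ 115.8*I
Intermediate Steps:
y = 169 (y = (-13)² = 169)
t(f, w) = f - 2*w (t(f, w) = -2*w + f = f - 2*w)
√(-13072 + t(1/(145 + j(13, 8)), y)) = √(-13072 + (1/(145 + 15) - 2*169)) = √(-13072 + (1/160 - 338)) = √(-13072 - 54079/160) = √(-2145599/160) = I*√21455990/40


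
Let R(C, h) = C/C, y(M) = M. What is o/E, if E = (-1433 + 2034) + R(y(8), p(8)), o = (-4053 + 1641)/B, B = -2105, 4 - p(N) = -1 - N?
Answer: 1206/633605 ≈ 0.0019034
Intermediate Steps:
p(N) = 5 + N (p(N) = 4 - (-1 - N) = 4 + (1 + N) = 5 + N)
R(C, h) = 1
o = 2412/2105 (o = (-4053 + 1641)/(-2105) = -2412*(-1/2105) = 2412/2105 ≈ 1.1458)
E = 602 (E = (-1433 + 2034) + 1 = 601 + 1 = 602)
o/E = (2412/2105)/602 = (2412/2105)*(1/602) = 1206/633605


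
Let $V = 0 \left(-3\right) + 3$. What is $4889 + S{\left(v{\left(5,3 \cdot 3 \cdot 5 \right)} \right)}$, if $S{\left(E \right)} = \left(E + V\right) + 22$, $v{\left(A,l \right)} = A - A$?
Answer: $4914$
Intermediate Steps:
$v{\left(A,l \right)} = 0$
$V = 3$ ($V = 0 + 3 = 3$)
$S{\left(E \right)} = 25 + E$ ($S{\left(E \right)} = \left(E + 3\right) + 22 = \left(3 + E\right) + 22 = 25 + E$)
$4889 + S{\left(v{\left(5,3 \cdot 3 \cdot 5 \right)} \right)} = 4889 + \left(25 + 0\right) = 4889 + 25 = 4914$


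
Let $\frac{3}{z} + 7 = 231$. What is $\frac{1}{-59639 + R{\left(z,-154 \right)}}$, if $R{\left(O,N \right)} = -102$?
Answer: $- \frac{1}{59741} \approx -1.6739 \cdot 10^{-5}$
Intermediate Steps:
$z = \frac{3}{224}$ ($z = \frac{3}{-7 + 231} = \frac{3}{224} \approx 0.013393$)
$\frac{1}{-59639 + R{\left(z,-154 \right)}} = \frac{1}{-59639 - 102} = \frac{1}{-59741} = - \frac{1}{59741}$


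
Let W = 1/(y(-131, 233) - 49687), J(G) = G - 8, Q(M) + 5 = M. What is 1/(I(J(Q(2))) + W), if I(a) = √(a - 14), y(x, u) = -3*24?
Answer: -49759/61898952026 - 12379790405*I/61898952026 ≈ -8.0388e-7 - 0.2*I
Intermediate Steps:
Q(M) = -5 + M
J(G) = -8 + G
y(x, u) = -72
W = -1/49759 (W = 1/(-72 - 49687) = 1/(-49759) = -1/49759 ≈ -2.0097e-5)
I(a) = √(-14 + a)
1/(I(J(Q(2))) + W) = 1/(√(-14 + (-8 + (-5 + 2))) - 1/49759) = 1/(√(-14 + (-8 - 3)) - 1/49759) = 1/(√(-14 - 11) - 1/49759) = 1/(√(-25) - 1/49759) = 1/(5*I - 1/49759) = 1/(-1/49759 + 5*I) = 2475958081*(-1/49759 - 5*I)/61898952026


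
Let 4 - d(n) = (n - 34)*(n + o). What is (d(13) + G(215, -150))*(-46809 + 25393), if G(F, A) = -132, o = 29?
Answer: -16147664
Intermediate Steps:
d(n) = 4 - (-34 + n)*(29 + n) (d(n) = 4 - (n - 34)*(n + 29) = 4 - (-34 + n)*(29 + n))
(d(13) + G(215, -150))*(-46809 + 25393) = ((990 - 1*13² + 5*13) - 132)*(-46809 + 25393) = ((990 - 1*169 + 65) - 132)*(-21416) = ((990 - 169 + 65) - 132)*(-21416) = (886 - 132)*(-21416) = 754*(-21416) = -16147664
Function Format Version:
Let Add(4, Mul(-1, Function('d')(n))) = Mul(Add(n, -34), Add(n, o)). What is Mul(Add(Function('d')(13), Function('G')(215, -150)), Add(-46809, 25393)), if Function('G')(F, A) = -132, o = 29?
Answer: -16147664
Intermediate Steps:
Function('d')(n) = Add(4, Mul(-1, Add(-34, n), Add(29, n))) (Function('d')(n) = Add(4, Mul(-1, Mul(Add(n, -34), Add(n, 29)))) = Add(4, Mul(-1, Mul(Add(-34, n), Add(29, n)))) = Add(4, Mul(-1, Add(-34, n), Add(29, n))))
Mul(Add(Function('d')(13), Function('G')(215, -150)), Add(-46809, 25393)) = Mul(Add(Add(990, Mul(-1, Pow(13, 2)), Mul(5, 13)), -132), Add(-46809, 25393)) = Mul(Add(Add(990, Mul(-1, 169), 65), -132), -21416) = Mul(Add(Add(990, -169, 65), -132), -21416) = Mul(Add(886, -132), -21416) = Mul(754, -21416) = -16147664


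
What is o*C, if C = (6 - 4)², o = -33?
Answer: -132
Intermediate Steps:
C = 4 (C = 2² = 4)
o*C = -33*4 = -132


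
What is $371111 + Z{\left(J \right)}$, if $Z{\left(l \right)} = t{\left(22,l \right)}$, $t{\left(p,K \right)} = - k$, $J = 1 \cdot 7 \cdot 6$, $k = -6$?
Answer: $371117$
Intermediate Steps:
$J = 42$ ($J = 7 \cdot 6 = 42$)
$t{\left(p,K \right)} = 6$ ($t{\left(p,K \right)} = \left(-1\right) \left(-6\right) = 6$)
$Z{\left(l \right)} = 6$
$371111 + Z{\left(J \right)} = 371111 + 6 = 371117$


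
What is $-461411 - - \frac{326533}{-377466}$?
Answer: $- \frac{3286175303}{7122} \approx -4.6141 \cdot 10^{5}$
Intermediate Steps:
$-461411 - - \frac{326533}{-377466} = -461411 - \left(-326533\right) \left(- \frac{1}{377466}\right) = -461411 - \frac{6161}{7122} = - \frac{3286175303}{7122}$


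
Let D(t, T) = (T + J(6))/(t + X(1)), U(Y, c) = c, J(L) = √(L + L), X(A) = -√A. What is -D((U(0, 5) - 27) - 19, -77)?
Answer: -11/6 + √3/21 ≈ -1.7509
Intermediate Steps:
J(L) = √2*√L (J(L) = √(2*L) = √2*√L)
D(t, T) = (T + 2*√3)/(-1 + t) (D(t, T) = (T + √2*√6)/(t - √1) = (T + 2*√3)/(t - 1*1) = (T + 2*√3)/(t - 1) = (T + 2*√3)/(-1 + t))
-D((U(0, 5) - 27) - 19, -77) = -(-77 + 2*√3)/(-1 + ((5 - 27) - 19)) = -(-77 + 2*√3)/(-1 + (-22 - 19)) = -(-77 + 2*√3)/(-1 - 41) = -(-77 + 2*√3)/(-42) = -(-1)*(-77 + 2*√3)/42 = -(11/6 - √3/21) = -11/6 + √3/21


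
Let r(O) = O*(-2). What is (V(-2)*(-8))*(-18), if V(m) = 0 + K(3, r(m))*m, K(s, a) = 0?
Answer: 0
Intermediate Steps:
r(O) = -2*O
V(m) = 0 (V(m) = 0 + 0*m = 0 + 0 = 0)
(V(-2)*(-8))*(-18) = (0*(-8))*(-18) = 0*(-18) = 0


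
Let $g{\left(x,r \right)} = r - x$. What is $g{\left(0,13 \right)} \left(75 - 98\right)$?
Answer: $-299$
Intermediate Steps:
$g{\left(0,13 \right)} \left(75 - 98\right) = \left(13 - 0\right) \left(75 - 98\right) = \left(13 + 0\right) \left(-23\right) = 13 \left(-23\right) = -299$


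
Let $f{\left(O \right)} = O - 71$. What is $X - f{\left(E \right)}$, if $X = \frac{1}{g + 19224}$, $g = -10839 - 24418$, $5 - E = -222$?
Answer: $- \frac{2501149}{16033} \approx -156.0$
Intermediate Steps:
$E = 227$ ($E = 5 - -222 = 5 + 222 = 227$)
$f{\left(O \right)} = -71 + O$ ($f{\left(O \right)} = O - 71 = -71 + O$)
$g = -35257$ ($g = -10839 - 24418 = -35257$)
$X = - \frac{1}{16033}$ ($X = \frac{1}{-35257 + 19224} = \frac{1}{-16033} = - \frac{1}{16033} \approx -6.2371 \cdot 10^{-5}$)
$X - f{\left(E \right)} = - \frac{1}{16033} - \left(-71 + 227\right) = - \frac{1}{16033} - 156 = - \frac{2501149}{16033}$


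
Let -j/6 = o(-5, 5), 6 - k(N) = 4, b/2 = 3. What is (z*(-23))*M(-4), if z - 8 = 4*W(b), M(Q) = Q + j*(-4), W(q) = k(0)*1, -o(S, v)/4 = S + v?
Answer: 1472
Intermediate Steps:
b = 6 (b = 2*3 = 6)
k(N) = 2 (k(N) = 6 - 1*4 = 6 - 4 = 2)
o(S, v) = -4*S - 4*v (o(S, v) = -4*(S + v) = -4*S - 4*v)
W(q) = 2 (W(q) = 2*1 = 2)
j = 0 (j = -6*(-4*(-5) - 4*5) = -6*(20 - 20) = -6*0 = 0)
M(Q) = Q (M(Q) = Q + 0*(-4) = Q + 0 = Q)
z = 16 (z = 8 + 4*2 = 8 + 8 = 16)
(z*(-23))*M(-4) = (16*(-23))*(-4) = -368*(-4) = 1472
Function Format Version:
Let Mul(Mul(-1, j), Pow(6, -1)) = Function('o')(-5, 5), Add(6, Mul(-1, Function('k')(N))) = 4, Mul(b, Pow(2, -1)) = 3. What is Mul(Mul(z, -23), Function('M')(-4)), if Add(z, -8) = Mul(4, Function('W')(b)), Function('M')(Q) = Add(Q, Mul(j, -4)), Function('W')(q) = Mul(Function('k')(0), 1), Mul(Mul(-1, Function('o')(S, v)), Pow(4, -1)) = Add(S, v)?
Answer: 1472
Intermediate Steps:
b = 6 (b = Mul(2, 3) = 6)
Function('k')(N) = 2 (Function('k')(N) = Add(6, Mul(-1, 4)) = Add(6, -4) = 2)
Function('o')(S, v) = Add(Mul(-4, S), Mul(-4, v)) (Function('o')(S, v) = Mul(-4, Add(S, v)) = Add(Mul(-4, S), Mul(-4, v)))
Function('W')(q) = 2 (Function('W')(q) = Mul(2, 1) = 2)
j = 0 (j = Mul(-6, Add(Mul(-4, -5), Mul(-4, 5))) = Mul(-6, Add(20, -20)) = Mul(-6, 0) = 0)
Function('M')(Q) = Q (Function('M')(Q) = Add(Q, Mul(0, -4)) = Add(Q, 0) = Q)
z = 16 (z = Add(8, Mul(4, 2)) = Add(8, 8) = 16)
Mul(Mul(z, -23), Function('M')(-4)) = Mul(Mul(16, -23), -4) = Mul(-368, -4) = 1472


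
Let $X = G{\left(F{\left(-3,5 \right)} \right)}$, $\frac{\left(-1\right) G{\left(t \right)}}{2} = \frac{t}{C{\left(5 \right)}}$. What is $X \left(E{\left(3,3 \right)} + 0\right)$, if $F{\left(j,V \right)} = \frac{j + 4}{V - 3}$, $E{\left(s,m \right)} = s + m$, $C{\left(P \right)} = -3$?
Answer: $2$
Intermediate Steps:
$E{\left(s,m \right)} = m + s$
$F{\left(j,V \right)} = \frac{4 + j}{-3 + V}$
$G{\left(t \right)} = \frac{2 t}{3}$ ($G{\left(t \right)} = - 2 \frac{t}{-3} = - 2 t \left(- \frac{1}{3}\right) = - 2 \left(- \frac{t}{3}\right) = \frac{2 t}{3}$)
$X = \frac{1}{3}$ ($X = \frac{2 \frac{4 - 3}{-3 + 5}}{3} = \frac{2 \cdot \frac{1}{2} \cdot 1}{3} = \frac{2}{3} \cdot \frac{1}{2} = \frac{1}{3} \approx 0.33333$)
$X \left(E{\left(3,3 \right)} + 0\right) = \frac{\left(3 + 3\right) + 0}{3} = \frac{6 + 0}{3} = \frac{1}{3} \cdot 6 = 2$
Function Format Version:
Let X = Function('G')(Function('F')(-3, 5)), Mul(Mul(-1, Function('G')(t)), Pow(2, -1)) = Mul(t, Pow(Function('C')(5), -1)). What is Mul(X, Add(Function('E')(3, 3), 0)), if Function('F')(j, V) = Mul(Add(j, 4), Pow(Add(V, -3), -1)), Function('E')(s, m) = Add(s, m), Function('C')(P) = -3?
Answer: 2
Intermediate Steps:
Function('E')(s, m) = Add(m, s)
Function('F')(j, V) = Mul(Pow(Add(-3, V), -1), Add(4, j)) (Function('F')(j, V) = Mul(Add(4, j), Pow(Add(-3, V), -1)) = Mul(Pow(Add(-3, V), -1), Add(4, j)))
Function('G')(t) = Mul(Rational(2, 3), t) (Function('G')(t) = Mul(-2, Mul(t, Pow(-3, -1))) = Mul(-2, Mul(t, Rational(-1, 3))) = Mul(-2, Mul(Rational(-1, 3), t)) = Mul(Rational(2, 3), t))
X = Rational(1, 3) (X = Mul(Rational(2, 3), Mul(Pow(Add(-3, 5), -1), Add(4, -3))) = Mul(Rational(2, 3), Mul(Pow(2, -1), 1)) = Mul(Rational(2, 3), Mul(Rational(1, 2), 1)) = Mul(Rational(2, 3), Rational(1, 2)) = Rational(1, 3) ≈ 0.33333)
Mul(X, Add(Function('E')(3, 3), 0)) = Mul(Rational(1, 3), Add(Add(3, 3), 0)) = Mul(Rational(1, 3), Add(6, 0)) = Mul(Rational(1, 3), 6) = 2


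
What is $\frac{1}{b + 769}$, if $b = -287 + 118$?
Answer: $\frac{1}{600} \approx 0.0016667$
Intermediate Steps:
$b = -169$
$\frac{1}{b + 769} = \frac{1}{-169 + 769} = \frac{1}{600}$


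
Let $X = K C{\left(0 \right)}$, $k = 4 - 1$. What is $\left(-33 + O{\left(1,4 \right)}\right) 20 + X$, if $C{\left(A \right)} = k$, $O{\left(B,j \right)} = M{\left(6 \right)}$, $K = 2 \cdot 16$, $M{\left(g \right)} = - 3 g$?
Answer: $-924$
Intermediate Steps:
$K = 32$
$O{\left(B,j \right)} = -18$ ($O{\left(B,j \right)} = \left(-3\right) 6 = -18$)
$k = 3$
$C{\left(A \right)} = 3$
$X = 96$ ($X = 32 \cdot 3 = 96$)
$\left(-33 + O{\left(1,4 \right)}\right) 20 + X = \left(-33 - 18\right) 20 + 96 = \left(-51\right) 20 + 96 = -1020 + 96 = -924$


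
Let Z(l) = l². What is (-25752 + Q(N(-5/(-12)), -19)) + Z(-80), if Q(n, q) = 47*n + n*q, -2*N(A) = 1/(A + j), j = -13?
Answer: -2921984/151 ≈ -19351.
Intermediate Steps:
N(A) = -1/(2*(-13 + A)) (N(A) = -1/(2*(A - 13)) = -1/(2*(-13 + A)))
(-25752 + Q(N(-5/(-12)), -19)) + Z(-80) = (-25752 + (-1/(-26 + 2*(-5/(-12))))*(47 - 19)) + (-80)² = (-25752 - 1/(-26 + 2*(-5*(-1/12)))*28) + 6400 = (-25752 - 1/(-26 + 2*(5/12))*28) + 6400 = (-25752 - 1/(-26 + ⅚)*28) + 6400 = (-25752 - 1/(-151/6)*28) + 6400 = (-25752 - 1*(-6/151)*28) + 6400 = (-25752 + (6/151)*28) + 6400 = (-25752 + 168/151) + 6400 = -3888384/151 + 6400 = -2921984/151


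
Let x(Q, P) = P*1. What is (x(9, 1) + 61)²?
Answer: 3844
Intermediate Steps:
x(Q, P) = P
(x(9, 1) + 61)² = (1 + 61)² = 62² = 3844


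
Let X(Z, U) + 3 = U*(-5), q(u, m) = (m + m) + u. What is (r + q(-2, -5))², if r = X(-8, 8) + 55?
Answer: 0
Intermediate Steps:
q(u, m) = u + 2*m (q(u, m) = 2*m + u = u + 2*m)
X(Z, U) = -3 - 5*U (X(Z, U) = -3 + U*(-5) = -3 - 5*U)
r = 12 (r = (-3 - 5*8) + 55 = (-3 - 40) + 55 = -43 + 55 = 12)
(r + q(-2, -5))² = (12 + (-2 + 2*(-5)))² = (12 + (-2 - 10))² = (12 - 12)² = 0² = 0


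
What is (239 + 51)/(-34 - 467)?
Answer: -290/501 ≈ -0.57884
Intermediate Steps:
(239 + 51)/(-34 - 467) = 290/(-501) = 290*(-1/501) = -290/501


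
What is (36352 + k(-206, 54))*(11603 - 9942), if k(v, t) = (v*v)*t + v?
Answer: 3866293090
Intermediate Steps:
k(v, t) = v + t*v² (k(v, t) = v²*t + v = t*v² + v = v + t*v²)
(36352 + k(-206, 54))*(11603 - 9942) = (36352 - 206*(1 + 54*(-206)))*(11603 - 9942) = (36352 - 206*(1 - 11124))*1661 = (36352 - 206*(-11123))*1661 = (36352 + 2291338)*1661 = 2327690*1661 = 3866293090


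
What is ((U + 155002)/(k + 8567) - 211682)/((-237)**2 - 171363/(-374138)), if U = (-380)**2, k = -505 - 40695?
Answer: -861529830896968/228595564792535 ≈ -3.7688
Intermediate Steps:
k = -41200
U = 144400
((U + 155002)/(k + 8567) - 211682)/((-237)**2 - 171363/(-374138)) = ((144400 + 155002)/(-41200 + 8567) - 211682)/((-237)**2 - 171363/(-374138)) = (299402/(-32633) - 211682)/(56169 - 171363*(-1/374138)) = (299402*(-1/32633) - 211682)/(56169 + 171363/374138) = (-299402/32633 - 211682)/(21015128685/374138) = -6908118108/32633*374138/21015128685 = -861529830896968/228595564792535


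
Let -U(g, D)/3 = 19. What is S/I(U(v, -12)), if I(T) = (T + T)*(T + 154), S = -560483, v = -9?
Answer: 560483/11058 ≈ 50.686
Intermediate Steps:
U(g, D) = -57 (U(g, D) = -3*19 = -57)
I(T) = 2*T*(154 + T) (I(T) = (2*T)*(154 + T) = 2*T*(154 + T))
S/I(U(v, -12)) = -560483*(-1/(114*(154 - 57))) = -560483/(2*(-57)*97) = -560483/(-11058) = -560483*(-1/11058) = 560483/11058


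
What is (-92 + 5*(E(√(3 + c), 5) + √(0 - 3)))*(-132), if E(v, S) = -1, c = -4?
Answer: 12804 - 660*I*√3 ≈ 12804.0 - 1143.2*I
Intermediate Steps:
(-92 + 5*(E(√(3 + c), 5) + √(0 - 3)))*(-132) = (-92 + 5*(-1 + √(0 - 3)))*(-132) = (-92 + 5*(-1 + √(-3)))*(-132) = (-92 + 5*(-1 + I*√3))*(-132) = (-92 + (-5 + 5*I*√3))*(-132) = (-97 + 5*I*√3)*(-132) = 12804 - 660*I*√3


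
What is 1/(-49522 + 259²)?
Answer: 1/17559 ≈ 5.6951e-5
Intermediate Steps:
1/(-49522 + 259²) = 1/(-49522 + 67081) = 1/17559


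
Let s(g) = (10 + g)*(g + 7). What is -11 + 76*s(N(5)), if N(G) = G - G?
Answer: 5309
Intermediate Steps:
N(G) = 0
s(g) = (7 + g)*(10 + g) (s(g) = (10 + g)*(7 + g) = (7 + g)*(10 + g))
-11 + 76*s(N(5)) = -11 + 76*(70 + 0² + 17*0) = -11 + 76*(70 + 0 + 0) = -11 + 76*70 = -11 + 5320 = 5309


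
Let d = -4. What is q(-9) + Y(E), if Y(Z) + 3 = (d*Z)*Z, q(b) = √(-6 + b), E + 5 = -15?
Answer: -1603 + I*√15 ≈ -1603.0 + 3.873*I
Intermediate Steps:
E = -20 (E = -5 - 15 = -20)
Y(Z) = -3 - 4*Z² (Y(Z) = -3 + (-4*Z)*Z = -3 - 4*Z²)
q(-9) + Y(E) = √(-6 - 9) + (-3 - 4*(-20)²) = √(-15) + (-3 - 4*400) = I*√15 + (-3 - 1600) = I*√15 - 1603 = -1603 + I*√15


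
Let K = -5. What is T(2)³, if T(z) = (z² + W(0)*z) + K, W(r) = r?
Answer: -1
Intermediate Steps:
T(z) = -5 + z² (T(z) = (z² + 0*z) - 5 = (z² + 0) - 5 = z² - 5 = -5 + z²)
T(2)³ = (-5 + 2²)³ = (-5 + 4)³ = (-1)³ = -1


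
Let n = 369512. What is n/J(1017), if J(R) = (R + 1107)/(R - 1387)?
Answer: -34179860/531 ≈ -64369.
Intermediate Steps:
J(R) = (1107 + R)/(-1387 + R)
n/J(1017) = 369512/(((1107 + 1017)/(-1387 + 1017))) = 369512/((2124/(-370))) = 369512/((-1/370*2124)) = 369512/(-1062/185) = 369512*(-185/1062) = -34179860/531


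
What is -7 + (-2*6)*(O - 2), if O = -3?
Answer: 53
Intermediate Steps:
-7 + (-2*6)*(O - 2) = -7 + (-2*6)*(-3 - 2) = -7 - 12*(-5) = -7 + 60 = 53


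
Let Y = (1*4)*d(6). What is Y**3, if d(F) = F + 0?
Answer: 13824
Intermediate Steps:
d(F) = F
Y = 24 (Y = (1*4)*6 = 4*6 = 24)
Y**3 = 24**3 = 13824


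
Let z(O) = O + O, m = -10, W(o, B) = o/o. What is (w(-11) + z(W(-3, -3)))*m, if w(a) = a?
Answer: 90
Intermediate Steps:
W(o, B) = 1
z(O) = 2*O
(w(-11) + z(W(-3, -3)))*m = (-11 + 2*1)*(-10) = (-11 + 2)*(-10) = -9*(-10) = 90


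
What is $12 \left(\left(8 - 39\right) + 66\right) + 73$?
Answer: $493$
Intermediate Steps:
$12 \left(\left(8 - 39\right) + 66\right) + 73 = 12 \left(-31 + 66\right) + 73 = 12 \cdot 35 + 73 = 420 + 73 = 493$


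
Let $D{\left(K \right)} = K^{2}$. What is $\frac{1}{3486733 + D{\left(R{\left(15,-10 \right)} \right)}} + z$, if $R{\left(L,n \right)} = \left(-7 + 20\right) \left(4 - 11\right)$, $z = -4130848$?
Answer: $- \frac{14437371591871}{3495014} \approx -4.1308 \cdot 10^{6}$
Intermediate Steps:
$R{\left(L,n \right)} = -91$ ($R{\left(L,n \right)} = 13 \left(-7\right) = -91$)
$\frac{1}{3486733 + D{\left(R{\left(15,-10 \right)} \right)}} + z = \frac{1}{3486733 + \left(-91\right)^{2}} - 4130848 = \frac{1}{3486733 + 8281} - 4130848 = \frac{1}{3495014} - 4130848 = - \frac{14437371591871}{3495014}$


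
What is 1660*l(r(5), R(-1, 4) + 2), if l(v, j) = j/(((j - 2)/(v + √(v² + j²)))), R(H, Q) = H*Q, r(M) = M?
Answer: 4150 + 830*√29 ≈ 8619.7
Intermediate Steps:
l(v, j) = j*(v + √(j² + v²))/(-2 + j) (l(v, j) = j/(((-2 + j)/(v + √(j² + v²)))) = j*((v + √(j² + v²))/(-2 + j)) = j*(v + √(j² + v²))/(-2 + j))
1660*l(r(5), R(-1, 4) + 2) = 1660*((-1*4 + 2)*(5 + √((-1*4 + 2)² + 5²))/(-2 + (-1*4 + 2))) = 1660*((-4 + 2)*(5 + √((-4 + 2)² + 25))/(-2 + (-4 + 2))) = 1660*(-2*(5 + √((-2)² + 25))/(-2 - 2)) = 1660*(-2*(5 + √(4 + 25))/(-4)) = 1660*(-2*(-¼)*(5 + √29)) = 1660*(5/2 + √29/2) = 4150 + 830*√29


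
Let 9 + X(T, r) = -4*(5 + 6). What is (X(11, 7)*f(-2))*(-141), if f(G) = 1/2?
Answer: 7473/2 ≈ 3736.5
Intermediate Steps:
f(G) = 1/2
X(T, r) = -53 (X(T, r) = -9 - 4*(5 + 6) = -9 - 4*11 = -9 - 44 = -53)
(X(11, 7)*f(-2))*(-141) = -53*1/2*(-141) = -53/2*(-141) = 7473/2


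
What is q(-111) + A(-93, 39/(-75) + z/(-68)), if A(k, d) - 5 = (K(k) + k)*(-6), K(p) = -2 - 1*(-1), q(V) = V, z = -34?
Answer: 458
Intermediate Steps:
K(p) = -1 (K(p) = -2 + 1 = -1)
A(k, d) = 11 - 6*k (A(k, d) = 5 + (-1 + k)*(-6) = 5 + (6 - 6*k) = 11 - 6*k)
q(-111) + A(-93, 39/(-75) + z/(-68)) = -111 + (11 - 6*(-93)) = -111 + (11 + 558) = -111 + 569 = 458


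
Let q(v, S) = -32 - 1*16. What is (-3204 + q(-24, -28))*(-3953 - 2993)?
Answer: 22588392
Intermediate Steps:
q(v, S) = -48 (q(v, S) = -32 - 16 = -48)
(-3204 + q(-24, -28))*(-3953 - 2993) = (-3204 - 48)*(-3953 - 2993) = -3252*(-6946) = 22588392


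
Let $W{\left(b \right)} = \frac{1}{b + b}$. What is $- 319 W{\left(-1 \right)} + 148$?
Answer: $\frac{615}{2} \approx 307.5$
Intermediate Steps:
$W{\left(b \right)} = \frac{1}{2 b}$
$- 319 W{\left(-1 \right)} + 148 = - 319 \frac{1}{2 \left(-1\right)} + 148 = - 319 \cdot \frac{1}{2} \left(-1\right) + 148 = \left(-319\right) \left(- \frac{1}{2}\right) + 148 = \frac{319}{2} + 148 = \frac{615}{2}$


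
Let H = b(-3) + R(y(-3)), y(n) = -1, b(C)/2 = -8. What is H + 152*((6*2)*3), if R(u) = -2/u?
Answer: 5458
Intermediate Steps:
b(C) = -16 (b(C) = 2*(-8) = -16)
H = -14 (H = -16 - 2/(-1) = -16 - 2*(-1) = -16 + 2 = -14)
H + 152*((6*2)*3) = -14 + 152*((6*2)*3) = -14 + 152*(12*3) = -14 + 152*36 = -14 + 5472 = 5458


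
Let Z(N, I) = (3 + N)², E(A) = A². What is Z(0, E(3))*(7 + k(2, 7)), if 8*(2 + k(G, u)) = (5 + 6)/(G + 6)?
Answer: 2979/64 ≈ 46.547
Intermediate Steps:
k(G, u) = -2 + 11/(8*(6 + G)) (k(G, u) = -2 + ((5 + 6)/(G + 6))/8 = -2 + (11/(6 + G))/8 = -2 + 11/(8*(6 + G)))
Z(0, E(3))*(7 + k(2, 7)) = (3 + 0)²*(7 + (-85 - 16*2)/(8*(6 + 2))) = 3²*(7 + (⅛)*(-85 - 32)/8) = 9*(7 + (⅛)*(⅛)*(-117)) = 9*(7 - 117/64) = 9*(331/64) = 2979/64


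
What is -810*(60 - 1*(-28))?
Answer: -71280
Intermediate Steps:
-810*(60 - 1*(-28)) = -810*(60 + 28) = -810*88 = -71280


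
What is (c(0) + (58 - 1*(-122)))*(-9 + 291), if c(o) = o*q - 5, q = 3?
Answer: 49350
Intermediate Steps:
c(o) = -5 + 3*o (c(o) = o*3 - 5 = 3*o - 5 = -5 + 3*o)
(c(0) + (58 - 1*(-122)))*(-9 + 291) = ((-5 + 3*0) + (58 - 1*(-122)))*(-9 + 291) = ((-5 + 0) + (58 + 122))*282 = (-5 + 180)*282 = 175*282 = 49350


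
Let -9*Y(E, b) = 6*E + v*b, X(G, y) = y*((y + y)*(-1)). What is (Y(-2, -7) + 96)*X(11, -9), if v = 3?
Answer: -16146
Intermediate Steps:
X(G, y) = -2*y² (X(G, y) = y*((2*y)*(-1)) = y*(-2*y) = -2*y²)
Y(E, b) = -2*E/3 - b/3 (Y(E, b) = -(6*E + 3*b)/9 = -(3*b + 6*E)/9 = -2*E/3 - b/3)
(Y(-2, -7) + 96)*X(11, -9) = ((-⅔*(-2) - ⅓*(-7)) + 96)*(-2*(-9)²) = ((4/3 + 7/3) + 96)*(-2*81) = (11/3 + 96)*(-162) = (299/3)*(-162) = -16146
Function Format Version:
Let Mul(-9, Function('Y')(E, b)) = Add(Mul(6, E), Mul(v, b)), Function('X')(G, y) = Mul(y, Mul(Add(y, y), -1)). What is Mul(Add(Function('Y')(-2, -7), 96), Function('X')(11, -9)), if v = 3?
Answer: -16146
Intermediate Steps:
Function('X')(G, y) = Mul(-2, Pow(y, 2)) (Function('X')(G, y) = Mul(y, Mul(Mul(2, y), -1)) = Mul(y, Mul(-2, y)) = Mul(-2, Pow(y, 2)))
Function('Y')(E, b) = Add(Mul(Rational(-2, 3), E), Mul(Rational(-1, 3), b)) (Function('Y')(E, b) = Mul(Rational(-1, 9), Add(Mul(6, E), Mul(3, b))) = Mul(Rational(-1, 9), Add(Mul(3, b), Mul(6, E))) = Add(Mul(Rational(-2, 3), E), Mul(Rational(-1, 3), b)))
Mul(Add(Function('Y')(-2, -7), 96), Function('X')(11, -9)) = Mul(Add(Add(Mul(Rational(-2, 3), -2), Mul(Rational(-1, 3), -7)), 96), Mul(-2, Pow(-9, 2))) = Mul(Add(Add(Rational(4, 3), Rational(7, 3)), 96), Mul(-2, 81)) = Mul(Add(Rational(11, 3), 96), -162) = Mul(Rational(299, 3), -162) = -16146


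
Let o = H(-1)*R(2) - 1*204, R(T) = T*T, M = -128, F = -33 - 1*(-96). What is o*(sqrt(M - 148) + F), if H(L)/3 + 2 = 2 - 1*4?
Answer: -15876 - 504*I*sqrt(69) ≈ -15876.0 - 4186.5*I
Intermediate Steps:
F = 63 (F = -33 + 96 = 63)
R(T) = T**2
H(L) = -12 (H(L) = -6 + 3*(2 - 1*4) = -6 + 3*(2 - 4) = -6 + 3*(-2) = -6 - 6 = -12)
o = -252 (o = -12*2**2 - 1*204 = -12*4 - 204 = -48 - 204 = -252)
o*(sqrt(M - 148) + F) = -252*(sqrt(-128 - 148) + 63) = -252*(sqrt(-276) + 63) = -252*(2*I*sqrt(69) + 63) = -252*(63 + 2*I*sqrt(69)) = -15876 - 504*I*sqrt(69)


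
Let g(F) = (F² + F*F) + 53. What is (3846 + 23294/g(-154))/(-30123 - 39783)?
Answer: -91325302/1659743205 ≈ -0.055024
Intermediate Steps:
g(F) = 53 + 2*F² (g(F) = (F² + F²) + 53 = 2*F² + 53 = 53 + 2*F²)
(3846 + 23294/g(-154))/(-30123 - 39783) = (3846 + 23294/(53 + 2*(-154)²))/(-30123 - 39783) = (3846 + 23294/(53 + 2*23716))/(-69906) = (3846 + 23294/(53 + 47432))*(-1/69906) = (3846 + 23294/47485)*(-1/69906) = (182650604/47485)*(-1/69906) = -91325302/1659743205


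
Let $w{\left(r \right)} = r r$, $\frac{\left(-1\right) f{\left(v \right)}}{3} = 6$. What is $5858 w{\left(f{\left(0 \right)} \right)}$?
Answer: $1897992$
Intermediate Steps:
$f{\left(v \right)} = -18$ ($f{\left(v \right)} = \left(-3\right) 6 = -18$)
$w{\left(r \right)} = r^{2}$
$5858 w{\left(f{\left(0 \right)} \right)} = 5858 \left(-18\right)^{2} = 5858 \cdot 324 = 1897992$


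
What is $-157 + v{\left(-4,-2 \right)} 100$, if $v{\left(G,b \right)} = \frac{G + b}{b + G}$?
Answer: $-57$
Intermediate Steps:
$v{\left(G,b \right)} = 1$ ($v{\left(G,b \right)} = \frac{G + b}{G + b} = 1$)
$-157 + v{\left(-4,-2 \right)} 100 = -157 + 1 \cdot 100 = -157 + 100 = -57$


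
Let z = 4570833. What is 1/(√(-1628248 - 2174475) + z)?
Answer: 4570833/20892518116612 - I*√3802723/20892518116612 ≈ 2.1878e-7 - 9.3338e-11*I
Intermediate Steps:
1/(√(-1628248 - 2174475) + z) = 1/(√(-1628248 - 2174475) + 4570833) = 1/(√(-3802723) + 4570833) = 1/(I*√3802723 + 4570833) = 1/(4570833 + I*√3802723)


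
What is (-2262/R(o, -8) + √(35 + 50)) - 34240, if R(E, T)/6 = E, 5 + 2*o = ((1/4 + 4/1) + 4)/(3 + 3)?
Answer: -34032 + √85 ≈ -34023.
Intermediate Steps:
o = -29/16 (o = -5/2 + (((1/4 + 4/1) + 4)/(3 + 3))/2 = -5/2 + (((1*(¼) + 4*1) + 4)/6)/2 = -5/2 + (((¼ + 4) + 4)*(⅙))/2 = -5/2 + ((17/4 + 4)*(⅙))/2 = -5/2 + ((33/4)*(⅙))/2 = -5/2 + (½)*(11/8) = -5/2 + 11/16 = -29/16 ≈ -1.8125)
R(E, T) = 6*E
(-2262/R(o, -8) + √(35 + 50)) - 34240 = (-2262/(6*(-29/16)) + √(35 + 50)) - 34240 = (-2262/(-87/8) + √85) - 34240 = (-2262*(-8)/87 + √85) - 34240 = (-58*(-104/29) + √85) - 34240 = (208 + √85) - 34240 = -34032 + √85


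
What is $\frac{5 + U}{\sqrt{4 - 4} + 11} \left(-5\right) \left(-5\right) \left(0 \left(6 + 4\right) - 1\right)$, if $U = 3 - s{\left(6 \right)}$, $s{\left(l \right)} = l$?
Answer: $- \frac{50}{11} \approx -4.5455$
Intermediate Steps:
$U = -3$ ($U = 3 - 6 = -3$)
$\frac{5 + U}{\sqrt{4 - 4} + 11} \left(-5\right) \left(-5\right) \left(0 \left(6 + 4\right) - 1\right) = \frac{5 - 3}{\sqrt{4 - 4} + 11} \left(-5\right) \left(-5\right) \left(0 \left(6 + 4\right) - 1\right) = \frac{2}{\sqrt{0} + 11} \cdot 25 \left(0 \cdot 10 - 1\right) = \frac{2}{0 + 11} \cdot 25 \left(0 - 1\right) = \frac{2}{11} \cdot 25 \left(-1\right) = 2 \cdot \frac{1}{11} \left(-25\right) = \frac{2}{11} \left(-25\right) = - \frac{50}{11}$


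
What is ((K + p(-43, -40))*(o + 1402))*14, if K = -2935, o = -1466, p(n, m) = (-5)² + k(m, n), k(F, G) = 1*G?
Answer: 2645888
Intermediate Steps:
k(F, G) = G
p(n, m) = 25 + n (p(n, m) = (-5)² + n = 25 + n)
((K + p(-43, -40))*(o + 1402))*14 = ((-2935 + (25 - 43))*(-1466 + 1402))*14 = ((-2935 - 18)*(-64))*14 = -2953*(-64)*14 = 188992*14 = 2645888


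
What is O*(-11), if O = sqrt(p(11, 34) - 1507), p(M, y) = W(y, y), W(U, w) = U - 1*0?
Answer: -11*I*sqrt(1473) ≈ -422.18*I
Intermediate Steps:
W(U, w) = U (W(U, w) = U + 0 = U)
p(M, y) = y
O = I*sqrt(1473) (O = sqrt(34 - 1507) = sqrt(-1473) = I*sqrt(1473) ≈ 38.38*I)
O*(-11) = (I*sqrt(1473))*(-11) = -11*I*sqrt(1473)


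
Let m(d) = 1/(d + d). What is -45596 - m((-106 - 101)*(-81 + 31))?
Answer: -943837201/20700 ≈ -45596.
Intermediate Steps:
m(d) = 1/(2*d)
-45596 - m((-106 - 101)*(-81 + 31)) = -45596 - 1/(2*((-106 - 101)*(-81 + 31))) = -45596 - 1/(2*((-207*(-50)))) = -45596 - 1/(2*10350) = -45596 - 1*1/20700 = -45596 - 1/20700 = -943837201/20700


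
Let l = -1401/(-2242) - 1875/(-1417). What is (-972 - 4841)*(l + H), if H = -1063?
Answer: 19594870884995/3176914 ≈ 6.1679e+6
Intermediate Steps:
l = 6188967/3176914 (l = -1401*(-1/2242) - 1875*(-1/1417) = 1401/2242 + 1875/1417 = 6188967/3176914 ≈ 1.9481)
(-972 - 4841)*(l + H) = (-972 - 4841)*(6188967/3176914 - 1063) = -5813*(-3370870615/3176914) = 19594870884995/3176914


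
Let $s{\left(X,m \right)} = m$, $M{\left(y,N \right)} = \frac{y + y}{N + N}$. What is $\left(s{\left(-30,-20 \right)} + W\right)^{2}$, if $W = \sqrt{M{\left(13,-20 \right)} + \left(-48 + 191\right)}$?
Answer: $\frac{\left(200 - \sqrt{14235}\right)^{2}}{100} \approx 65.108$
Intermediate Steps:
$M{\left(y,N \right)} = \frac{y}{N}$ ($M{\left(y,N \right)} = \frac{2 y}{2 N} = 2 y \frac{1}{2 N} = \frac{y}{N}$)
$W = \frac{\sqrt{14235}}{10}$ ($W = \sqrt{\frac{13}{-20} + \left(-48 + 191\right)} = \sqrt{13 \left(- \frac{1}{20}\right) + 143} = \sqrt{- \frac{13}{20} + 143} = \sqrt{\frac{2847}{20}} = \frac{\sqrt{14235}}{10} \approx 11.931$)
$\left(s{\left(-30,-20 \right)} + W\right)^{2} = \left(-20 + \frac{\sqrt{14235}}{10}\right)^{2}$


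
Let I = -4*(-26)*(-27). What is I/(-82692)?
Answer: 78/2297 ≈ 0.033957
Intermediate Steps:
I = -2808 (I = 104*(-27) = -2808)
I/(-82692) = -2808/(-82692) = -2808*(-1/82692) = 78/2297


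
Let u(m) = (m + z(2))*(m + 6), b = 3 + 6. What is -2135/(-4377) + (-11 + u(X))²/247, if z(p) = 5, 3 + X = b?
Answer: 64611002/1081119 ≈ 59.763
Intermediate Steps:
b = 9
X = 6 (X = -3 + 9 = 6)
u(m) = (5 + m)*(6 + m) (u(m) = (m + 5)*(m + 6) = (5 + m)*(6 + m))
-2135/(-4377) + (-11 + u(X))²/247 = -2135/(-4377) + (-11 + (30 + 6² + 11*6))²/247 = -2135*(-1/4377) + (-11 + (30 + 36 + 66))²*(1/247) = 2135/4377 + (-11 + 132)²*(1/247) = 2135/4377 + 121²*(1/247) = 2135/4377 + 14641*(1/247) = 2135/4377 + 14641/247 = 64611002/1081119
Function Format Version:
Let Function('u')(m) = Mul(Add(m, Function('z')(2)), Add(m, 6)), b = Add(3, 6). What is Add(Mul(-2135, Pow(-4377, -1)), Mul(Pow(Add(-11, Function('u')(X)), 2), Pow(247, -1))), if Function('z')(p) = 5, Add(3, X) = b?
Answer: Rational(64611002, 1081119) ≈ 59.763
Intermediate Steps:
b = 9
X = 6 (X = Add(-3, 9) = 6)
Function('u')(m) = Mul(Add(5, m), Add(6, m)) (Function('u')(m) = Mul(Add(m, 5), Add(m, 6)) = Mul(Add(5, m), Add(6, m)))
Add(Mul(-2135, Pow(-4377, -1)), Mul(Pow(Add(-11, Function('u')(X)), 2), Pow(247, -1))) = Add(Mul(-2135, Pow(-4377, -1)), Mul(Pow(Add(-11, Add(30, Pow(6, 2), Mul(11, 6))), 2), Pow(247, -1))) = Add(Mul(-2135, Rational(-1, 4377)), Mul(Pow(Add(-11, Add(30, 36, 66)), 2), Rational(1, 247))) = Add(Rational(2135, 4377), Mul(Pow(Add(-11, 132), 2), Rational(1, 247))) = Add(Rational(2135, 4377), Mul(Pow(121, 2), Rational(1, 247))) = Add(Rational(2135, 4377), Mul(14641, Rational(1, 247))) = Add(Rational(2135, 4377), Rational(14641, 247)) = Rational(64611002, 1081119)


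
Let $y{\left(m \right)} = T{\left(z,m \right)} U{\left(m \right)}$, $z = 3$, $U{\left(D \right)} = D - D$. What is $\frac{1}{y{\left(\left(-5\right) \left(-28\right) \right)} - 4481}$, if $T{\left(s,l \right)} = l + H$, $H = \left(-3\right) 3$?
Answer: $- \frac{1}{4481} \approx -0.00022316$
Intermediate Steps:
$H = -9$
$U{\left(D \right)} = 0$
$T{\left(s,l \right)} = -9 + l$ ($T{\left(s,l \right)} = l - 9 = -9 + l$)
$y{\left(m \right)} = 0$ ($y{\left(m \right)} = \left(-9 + m\right) 0 = 0$)
$\frac{1}{y{\left(\left(-5\right) \left(-28\right) \right)} - 4481} = \frac{1}{0 - 4481} = \frac{1}{-4481} = - \frac{1}{4481}$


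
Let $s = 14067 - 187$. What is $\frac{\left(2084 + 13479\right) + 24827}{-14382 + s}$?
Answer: $- \frac{20195}{251} \approx -80.458$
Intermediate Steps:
$s = 13880$ ($s = 14067 - 187 = 13880$)
$\frac{\left(2084 + 13479\right) + 24827}{-14382 + s} = \frac{\left(2084 + 13479\right) + 24827}{-14382 + 13880} = \frac{15563 + 24827}{-502} = 40390 \left(- \frac{1}{502}\right) = - \frac{20195}{251}$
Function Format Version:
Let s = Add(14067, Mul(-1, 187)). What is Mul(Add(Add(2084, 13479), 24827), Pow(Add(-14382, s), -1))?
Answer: Rational(-20195, 251) ≈ -80.458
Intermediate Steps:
s = 13880 (s = Add(14067, -187) = 13880)
Mul(Add(Add(2084, 13479), 24827), Pow(Add(-14382, s), -1)) = Mul(Add(Add(2084, 13479), 24827), Pow(Add(-14382, 13880), -1)) = Mul(Add(15563, 24827), Pow(-502, -1)) = Mul(40390, Rational(-1, 502)) = Rational(-20195, 251)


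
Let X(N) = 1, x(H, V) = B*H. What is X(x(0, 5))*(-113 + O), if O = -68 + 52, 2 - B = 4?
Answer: -129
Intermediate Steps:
B = -2 (B = 2 - 1*4 = 2 - 4 = -2)
O = -16
x(H, V) = -2*H
X(x(0, 5))*(-113 + O) = 1*(-113 - 16) = 1*(-129) = -129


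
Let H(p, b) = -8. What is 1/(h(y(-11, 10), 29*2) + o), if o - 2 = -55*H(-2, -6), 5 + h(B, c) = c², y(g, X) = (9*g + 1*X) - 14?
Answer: 1/3801 ≈ 0.00026309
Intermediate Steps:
y(g, X) = -14 + X + 9*g (y(g, X) = (9*g + X) - 14 = (X + 9*g) - 14 = -14 + X + 9*g)
h(B, c) = -5 + c²
o = 442 (o = 2 - 55*(-8) = 2 + 440 = 442)
1/(h(y(-11, 10), 29*2) + o) = 1/((-5 + (29*2)²) + 442) = 1/((-5 + 58²) + 442) = 1/((-5 + 3364) + 442) = 1/(3359 + 442) = 1/3801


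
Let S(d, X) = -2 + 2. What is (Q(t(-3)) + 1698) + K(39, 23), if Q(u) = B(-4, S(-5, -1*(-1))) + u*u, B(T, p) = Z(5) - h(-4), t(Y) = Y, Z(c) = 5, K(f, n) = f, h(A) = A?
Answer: 1755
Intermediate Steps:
S(d, X) = 0
B(T, p) = 9 (B(T, p) = 5 - 1*(-4) = 5 + 4 = 9)
Q(u) = 9 + u² (Q(u) = 9 + u*u = 9 + u²)
(Q(t(-3)) + 1698) + K(39, 23) = ((9 + (-3)²) + 1698) + 39 = ((9 + 9) + 1698) + 39 = (18 + 1698) + 39 = 1716 + 39 = 1755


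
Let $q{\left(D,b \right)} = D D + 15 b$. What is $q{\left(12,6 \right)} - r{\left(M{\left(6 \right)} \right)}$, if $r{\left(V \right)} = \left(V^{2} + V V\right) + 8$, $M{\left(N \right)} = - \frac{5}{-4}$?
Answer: $\frac{1783}{8} \approx 222.88$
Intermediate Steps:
$M{\left(N \right)} = \frac{5}{4}$ ($M{\left(N \right)} = \left(-5\right) \left(- \frac{1}{4}\right) = \frac{5}{4}$)
$q{\left(D,b \right)} = D^{2} + 15 b$
$r{\left(V \right)} = 8 + 2 V^{2}$ ($r{\left(V \right)} = \left(V^{2} + V^{2}\right) + 8 = 2 V^{2} + 8 = 8 + 2 V^{2}$)
$q{\left(12,6 \right)} - r{\left(M{\left(6 \right)} \right)} = \left(12^{2} + 15 \cdot 6\right) - \left(8 + 2 \left(\frac{5}{4}\right)^{2}\right) = \left(144 + 90\right) - \left(8 + 2 \cdot \frac{25}{16}\right) = 234 - \left(8 + \frac{25}{8}\right) = 234 - \frac{89}{8} = \frac{1783}{8}$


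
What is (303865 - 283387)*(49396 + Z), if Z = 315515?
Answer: 7472647458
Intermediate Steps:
(303865 - 283387)*(49396 + Z) = (303865 - 283387)*(49396 + 315515) = 20478*364911 = 7472647458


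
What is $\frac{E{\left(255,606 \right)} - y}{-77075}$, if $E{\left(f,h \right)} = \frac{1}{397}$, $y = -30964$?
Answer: $- \frac{12292709}{30598775} \approx -0.40174$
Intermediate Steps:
$E{\left(f,h \right)} = \frac{1}{397}$
$\frac{E{\left(255,606 \right)} - y}{-77075} = \frac{\frac{1}{397} - -30964}{-77075} = \left(\frac{1}{397} + 30964\right) \left(- \frac{1}{77075}\right) = \frac{12292709}{397} \left(- \frac{1}{77075}\right) = - \frac{12292709}{30598775}$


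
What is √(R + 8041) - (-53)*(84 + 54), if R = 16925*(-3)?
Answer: 7314 + I*√42734 ≈ 7314.0 + 206.72*I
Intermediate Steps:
R = -50775
√(R + 8041) - (-53)*(84 + 54) = √(-50775 + 8041) - (-53)*(84 + 54) = √(-42734) - (-53)*138 = I*√42734 - 1*(-7314) = I*√42734 + 7314 = 7314 + I*√42734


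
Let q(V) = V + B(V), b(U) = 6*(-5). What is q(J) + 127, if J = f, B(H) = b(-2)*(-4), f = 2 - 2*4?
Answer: 241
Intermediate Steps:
b(U) = -30
f = -6 (f = 2 - 8 = -6)
B(H) = 120 (B(H) = -30*(-4) = 120)
J = -6
q(V) = 120 + V (q(V) = V + 120 = 120 + V)
q(J) + 127 = (120 - 6) + 127 = 114 + 127 = 241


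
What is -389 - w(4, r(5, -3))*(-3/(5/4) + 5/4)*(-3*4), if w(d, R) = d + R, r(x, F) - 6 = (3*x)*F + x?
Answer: 25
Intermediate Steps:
r(x, F) = 6 + x + 3*F*x (r(x, F) = 6 + ((3*x)*F + x) = 6 + (3*F*x + x) = 6 + (x + 3*F*x) = 6 + x + 3*F*x)
w(d, R) = R + d
-389 - w(4, r(5, -3))*(-3/(5/4) + 5/4)*(-3*4) = -389 - ((6 + 5 + 3*(-3)*5) + 4)*(-3/(5/4) + 5/4)*(-3*4) = -389 - ((6 + 5 - 45) + 4)*(-3/(5*(1/4)) + 5*(1/4))*(-12) = -389 - (-34 + 4)*(-3/5/4 + 5/4)*(-12) = -389 - (-30*(-3*4/5 + 5/4))*(-12) = -389 - (-30*(-12/5 + 5/4))*(-12) = -389 - (-30*(-23/20))*(-12) = -389 - 69*(-12)/2 = -389 - 1*(-414) = -389 + 414 = 25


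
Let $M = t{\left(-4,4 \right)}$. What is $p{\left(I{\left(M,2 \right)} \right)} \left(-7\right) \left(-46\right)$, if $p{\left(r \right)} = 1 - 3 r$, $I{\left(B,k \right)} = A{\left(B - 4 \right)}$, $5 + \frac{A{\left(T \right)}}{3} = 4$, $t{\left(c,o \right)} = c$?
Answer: $3220$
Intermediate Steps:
$A{\left(T \right)} = -3$ ($A{\left(T \right)} = -15 + 3 \cdot 4 = -15 + 12 = -3$)
$M = -4$
$I{\left(B,k \right)} = -3$
$p{\left(I{\left(M,2 \right)} \right)} \left(-7\right) \left(-46\right) = \left(1 - -9\right) \left(-7\right) \left(-46\right) = \left(1 + 9\right) \left(-7\right) \left(-46\right) = 10 \left(-7\right) \left(-46\right) = \left(-70\right) \left(-46\right) = 3220$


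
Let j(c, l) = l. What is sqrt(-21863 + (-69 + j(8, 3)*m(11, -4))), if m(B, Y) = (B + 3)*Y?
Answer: 10*I*sqrt(221) ≈ 148.66*I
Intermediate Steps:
m(B, Y) = Y*(3 + B) (m(B, Y) = (3 + B)*Y = Y*(3 + B))
sqrt(-21863 + (-69 + j(8, 3)*m(11, -4))) = sqrt(-21863 + (-69 + 3*(-4*(3 + 11)))) = sqrt(-21863 + (-69 + 3*(-4*14))) = sqrt(-21863 + (-69 + 3*(-56))) = sqrt(-21863 + (-69 - 168)) = sqrt(-21863 - 237) = sqrt(-22100) = 10*I*sqrt(221)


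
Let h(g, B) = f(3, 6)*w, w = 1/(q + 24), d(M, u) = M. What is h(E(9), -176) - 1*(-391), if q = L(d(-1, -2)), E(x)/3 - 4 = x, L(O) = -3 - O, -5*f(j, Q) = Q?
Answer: 21502/55 ≈ 390.95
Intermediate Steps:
f(j, Q) = -Q/5
E(x) = 12 + 3*x
q = -2 (q = -3 - 1*(-1) = -3 + 1 = -2)
w = 1/22 (w = 1/(-2 + 24) = 1/22 ≈ 0.045455)
h(g, B) = -3/55 (h(g, B) = -1/5*6*(1/22) = -6/5*1/22 = -3/55)
h(E(9), -176) - 1*(-391) = -3/55 - 1*(-391) = -3/55 + 391 = 21502/55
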